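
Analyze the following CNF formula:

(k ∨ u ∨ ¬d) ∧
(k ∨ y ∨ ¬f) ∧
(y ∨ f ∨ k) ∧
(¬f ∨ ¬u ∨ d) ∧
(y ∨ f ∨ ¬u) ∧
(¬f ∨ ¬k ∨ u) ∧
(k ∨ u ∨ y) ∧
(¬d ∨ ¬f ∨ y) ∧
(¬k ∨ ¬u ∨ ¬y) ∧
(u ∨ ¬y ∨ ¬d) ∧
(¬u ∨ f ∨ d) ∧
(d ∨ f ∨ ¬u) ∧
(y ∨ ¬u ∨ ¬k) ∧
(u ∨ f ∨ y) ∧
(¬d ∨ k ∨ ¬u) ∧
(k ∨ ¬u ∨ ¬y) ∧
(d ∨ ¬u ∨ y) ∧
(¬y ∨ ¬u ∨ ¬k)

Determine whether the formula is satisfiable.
Yes

Yes, the formula is satisfiable.

One satisfying assignment is: f=False, d=False, u=False, y=True, k=False

Verification: With this assignment, all 18 clauses evaluate to true.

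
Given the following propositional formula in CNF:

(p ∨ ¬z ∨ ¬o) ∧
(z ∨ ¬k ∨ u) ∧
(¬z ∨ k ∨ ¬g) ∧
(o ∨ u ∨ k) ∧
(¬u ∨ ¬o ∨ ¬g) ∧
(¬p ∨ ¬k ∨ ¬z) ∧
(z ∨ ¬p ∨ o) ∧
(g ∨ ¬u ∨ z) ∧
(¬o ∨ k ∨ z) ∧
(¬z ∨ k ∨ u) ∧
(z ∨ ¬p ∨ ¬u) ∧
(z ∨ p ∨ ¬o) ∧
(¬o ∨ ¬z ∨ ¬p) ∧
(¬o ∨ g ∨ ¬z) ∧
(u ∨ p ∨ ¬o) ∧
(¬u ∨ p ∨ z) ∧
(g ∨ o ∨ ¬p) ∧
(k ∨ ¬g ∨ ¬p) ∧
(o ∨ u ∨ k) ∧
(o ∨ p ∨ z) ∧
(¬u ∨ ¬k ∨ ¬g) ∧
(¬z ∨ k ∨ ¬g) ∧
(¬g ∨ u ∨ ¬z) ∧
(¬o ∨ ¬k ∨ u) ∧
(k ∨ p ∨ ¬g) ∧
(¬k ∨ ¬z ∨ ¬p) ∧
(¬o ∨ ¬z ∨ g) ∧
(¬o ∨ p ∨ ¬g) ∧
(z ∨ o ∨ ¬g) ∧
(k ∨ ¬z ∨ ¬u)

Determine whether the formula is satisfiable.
Yes

Yes, the formula is satisfiable.

One satisfying assignment is: z=True, k=True, g=False, o=False, p=False, u=False

Verification: With this assignment, all 30 clauses evaluate to true.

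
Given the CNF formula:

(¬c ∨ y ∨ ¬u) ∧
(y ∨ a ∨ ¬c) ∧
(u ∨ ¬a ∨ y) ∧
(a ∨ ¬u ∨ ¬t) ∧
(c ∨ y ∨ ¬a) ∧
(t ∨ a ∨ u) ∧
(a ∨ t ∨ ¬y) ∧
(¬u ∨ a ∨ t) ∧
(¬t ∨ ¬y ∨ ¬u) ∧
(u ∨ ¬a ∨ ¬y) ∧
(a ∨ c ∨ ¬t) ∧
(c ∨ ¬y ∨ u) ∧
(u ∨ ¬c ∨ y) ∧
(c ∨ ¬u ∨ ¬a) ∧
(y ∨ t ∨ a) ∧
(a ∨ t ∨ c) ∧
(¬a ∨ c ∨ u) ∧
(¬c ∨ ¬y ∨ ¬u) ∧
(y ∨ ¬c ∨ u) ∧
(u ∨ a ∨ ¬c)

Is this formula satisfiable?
No

No, the formula is not satisfiable.

No assignment of truth values to the variables can make all 20 clauses true simultaneously.

The formula is UNSAT (unsatisfiable).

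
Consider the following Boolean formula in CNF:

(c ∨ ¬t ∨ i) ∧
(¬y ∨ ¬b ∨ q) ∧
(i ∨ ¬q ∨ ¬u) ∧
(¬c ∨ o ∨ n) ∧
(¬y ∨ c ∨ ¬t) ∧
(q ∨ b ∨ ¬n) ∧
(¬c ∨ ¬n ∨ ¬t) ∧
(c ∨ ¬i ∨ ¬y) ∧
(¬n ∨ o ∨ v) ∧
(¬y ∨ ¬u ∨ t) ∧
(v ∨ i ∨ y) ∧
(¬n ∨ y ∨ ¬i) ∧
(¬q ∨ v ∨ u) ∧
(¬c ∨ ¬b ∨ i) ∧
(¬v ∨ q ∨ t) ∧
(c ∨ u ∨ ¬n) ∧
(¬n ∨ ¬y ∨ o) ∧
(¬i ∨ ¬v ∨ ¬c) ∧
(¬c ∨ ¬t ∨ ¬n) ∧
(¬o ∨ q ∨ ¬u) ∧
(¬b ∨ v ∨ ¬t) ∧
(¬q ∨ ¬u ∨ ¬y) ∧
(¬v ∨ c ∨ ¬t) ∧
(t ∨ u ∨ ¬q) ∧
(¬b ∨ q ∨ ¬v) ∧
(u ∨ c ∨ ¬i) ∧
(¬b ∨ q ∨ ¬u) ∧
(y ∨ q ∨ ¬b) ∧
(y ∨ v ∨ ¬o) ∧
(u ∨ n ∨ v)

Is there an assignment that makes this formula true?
Yes

Yes, the formula is satisfiable.

One satisfying assignment is: n=False, v=False, i=True, b=False, q=False, o=False, y=False, t=False, c=False, u=True

Verification: With this assignment, all 30 clauses evaluate to true.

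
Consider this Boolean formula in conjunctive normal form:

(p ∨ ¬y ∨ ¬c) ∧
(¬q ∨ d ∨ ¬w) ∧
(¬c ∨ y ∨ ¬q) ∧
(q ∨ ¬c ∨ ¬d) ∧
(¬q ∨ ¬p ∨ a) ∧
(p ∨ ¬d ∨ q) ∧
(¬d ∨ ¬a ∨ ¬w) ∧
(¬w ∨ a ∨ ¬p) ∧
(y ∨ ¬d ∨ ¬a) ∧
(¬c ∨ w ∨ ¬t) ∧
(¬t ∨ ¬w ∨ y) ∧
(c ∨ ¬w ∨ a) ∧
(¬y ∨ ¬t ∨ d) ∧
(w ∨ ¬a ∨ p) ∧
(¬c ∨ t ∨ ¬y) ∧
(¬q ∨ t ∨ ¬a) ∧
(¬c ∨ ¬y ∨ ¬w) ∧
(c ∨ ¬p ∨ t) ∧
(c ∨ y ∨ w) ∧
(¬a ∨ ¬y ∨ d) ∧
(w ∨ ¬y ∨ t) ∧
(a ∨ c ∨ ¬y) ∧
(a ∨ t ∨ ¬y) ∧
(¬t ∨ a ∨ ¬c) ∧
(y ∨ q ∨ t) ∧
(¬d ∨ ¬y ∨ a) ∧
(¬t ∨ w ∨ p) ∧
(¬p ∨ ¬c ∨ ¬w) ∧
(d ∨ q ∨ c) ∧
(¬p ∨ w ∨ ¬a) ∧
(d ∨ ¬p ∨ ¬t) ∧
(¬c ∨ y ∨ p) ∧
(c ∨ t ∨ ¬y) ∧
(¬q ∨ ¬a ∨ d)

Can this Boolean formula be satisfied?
No

No, the formula is not satisfiable.

No assignment of truth values to the variables can make all 34 clauses true simultaneously.

The formula is UNSAT (unsatisfiable).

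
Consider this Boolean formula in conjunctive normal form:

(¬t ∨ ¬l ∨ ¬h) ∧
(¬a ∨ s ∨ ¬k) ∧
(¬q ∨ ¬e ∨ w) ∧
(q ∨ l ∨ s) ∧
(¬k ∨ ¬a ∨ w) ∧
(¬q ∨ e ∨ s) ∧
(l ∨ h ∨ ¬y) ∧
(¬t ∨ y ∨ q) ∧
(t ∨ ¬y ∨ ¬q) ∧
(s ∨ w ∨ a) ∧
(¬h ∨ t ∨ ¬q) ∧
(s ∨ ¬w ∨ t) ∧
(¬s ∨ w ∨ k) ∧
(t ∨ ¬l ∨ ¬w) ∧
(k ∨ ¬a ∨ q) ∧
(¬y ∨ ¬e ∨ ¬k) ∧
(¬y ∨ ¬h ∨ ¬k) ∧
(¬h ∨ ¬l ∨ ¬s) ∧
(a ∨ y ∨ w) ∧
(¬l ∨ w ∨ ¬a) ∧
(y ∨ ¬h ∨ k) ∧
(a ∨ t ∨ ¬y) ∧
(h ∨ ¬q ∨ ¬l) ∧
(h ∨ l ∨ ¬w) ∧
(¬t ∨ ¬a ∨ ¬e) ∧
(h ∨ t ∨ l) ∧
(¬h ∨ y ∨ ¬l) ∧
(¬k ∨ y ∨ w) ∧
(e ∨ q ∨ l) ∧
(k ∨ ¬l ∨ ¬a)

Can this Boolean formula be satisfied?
Yes

Yes, the formula is satisfiable.

One satisfying assignment is: h=True, y=False, a=True, l=False, q=True, t=True, w=True, s=True, k=True, e=False

Verification: With this assignment, all 30 clauses evaluate to true.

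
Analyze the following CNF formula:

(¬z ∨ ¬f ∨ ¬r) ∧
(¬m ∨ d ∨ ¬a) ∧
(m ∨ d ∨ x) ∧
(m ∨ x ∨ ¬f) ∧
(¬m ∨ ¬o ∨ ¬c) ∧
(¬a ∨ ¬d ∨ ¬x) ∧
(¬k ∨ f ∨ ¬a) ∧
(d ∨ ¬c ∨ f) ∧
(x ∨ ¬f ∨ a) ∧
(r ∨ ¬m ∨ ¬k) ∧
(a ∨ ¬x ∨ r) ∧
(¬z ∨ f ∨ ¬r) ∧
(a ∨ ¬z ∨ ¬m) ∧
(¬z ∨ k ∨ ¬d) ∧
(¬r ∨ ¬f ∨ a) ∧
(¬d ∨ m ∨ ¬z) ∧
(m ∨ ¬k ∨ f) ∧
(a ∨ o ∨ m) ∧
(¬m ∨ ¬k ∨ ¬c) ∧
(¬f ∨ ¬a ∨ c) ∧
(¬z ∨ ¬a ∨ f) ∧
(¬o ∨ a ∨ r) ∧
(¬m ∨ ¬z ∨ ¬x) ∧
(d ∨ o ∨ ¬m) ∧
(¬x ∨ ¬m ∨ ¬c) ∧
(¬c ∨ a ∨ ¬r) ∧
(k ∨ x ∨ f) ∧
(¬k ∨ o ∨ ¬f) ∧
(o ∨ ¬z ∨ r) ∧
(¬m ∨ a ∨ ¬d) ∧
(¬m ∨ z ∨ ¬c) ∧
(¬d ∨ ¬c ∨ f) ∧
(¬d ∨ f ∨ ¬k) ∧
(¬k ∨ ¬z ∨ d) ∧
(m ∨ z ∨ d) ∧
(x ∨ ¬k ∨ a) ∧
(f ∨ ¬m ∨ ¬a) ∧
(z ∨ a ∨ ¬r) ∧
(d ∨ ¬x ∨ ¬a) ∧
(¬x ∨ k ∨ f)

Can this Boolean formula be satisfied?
No

No, the formula is not satisfiable.

No assignment of truth values to the variables can make all 40 clauses true simultaneously.

The formula is UNSAT (unsatisfiable).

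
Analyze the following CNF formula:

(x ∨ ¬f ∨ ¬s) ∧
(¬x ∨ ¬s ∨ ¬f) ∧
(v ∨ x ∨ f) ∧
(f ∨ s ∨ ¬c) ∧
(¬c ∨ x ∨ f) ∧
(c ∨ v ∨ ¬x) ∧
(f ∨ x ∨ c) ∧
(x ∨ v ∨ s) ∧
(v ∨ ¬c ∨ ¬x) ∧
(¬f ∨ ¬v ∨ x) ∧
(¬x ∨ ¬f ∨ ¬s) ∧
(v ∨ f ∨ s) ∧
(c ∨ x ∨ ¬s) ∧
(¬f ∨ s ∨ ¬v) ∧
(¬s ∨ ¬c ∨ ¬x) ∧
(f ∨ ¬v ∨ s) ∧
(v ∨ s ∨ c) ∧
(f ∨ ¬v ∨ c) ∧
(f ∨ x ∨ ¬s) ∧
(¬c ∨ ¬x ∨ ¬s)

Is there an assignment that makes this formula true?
No

No, the formula is not satisfiable.

No assignment of truth values to the variables can make all 20 clauses true simultaneously.

The formula is UNSAT (unsatisfiable).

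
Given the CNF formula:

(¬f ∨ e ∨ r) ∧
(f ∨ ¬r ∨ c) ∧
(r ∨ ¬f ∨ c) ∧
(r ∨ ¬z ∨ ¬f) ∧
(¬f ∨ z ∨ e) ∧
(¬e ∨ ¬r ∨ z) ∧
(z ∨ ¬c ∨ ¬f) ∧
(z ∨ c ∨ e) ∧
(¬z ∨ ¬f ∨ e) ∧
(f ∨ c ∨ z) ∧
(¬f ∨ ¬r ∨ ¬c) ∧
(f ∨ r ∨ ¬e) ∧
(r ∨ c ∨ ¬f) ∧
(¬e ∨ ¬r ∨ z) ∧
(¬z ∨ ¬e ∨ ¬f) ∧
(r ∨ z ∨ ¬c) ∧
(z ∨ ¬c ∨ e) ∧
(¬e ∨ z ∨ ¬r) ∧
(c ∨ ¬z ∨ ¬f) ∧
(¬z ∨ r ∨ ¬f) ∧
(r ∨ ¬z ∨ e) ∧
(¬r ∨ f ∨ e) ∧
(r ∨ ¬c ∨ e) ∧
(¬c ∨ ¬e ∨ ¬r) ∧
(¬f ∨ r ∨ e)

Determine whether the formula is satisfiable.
No

No, the formula is not satisfiable.

No assignment of truth values to the variables can make all 25 clauses true simultaneously.

The formula is UNSAT (unsatisfiable).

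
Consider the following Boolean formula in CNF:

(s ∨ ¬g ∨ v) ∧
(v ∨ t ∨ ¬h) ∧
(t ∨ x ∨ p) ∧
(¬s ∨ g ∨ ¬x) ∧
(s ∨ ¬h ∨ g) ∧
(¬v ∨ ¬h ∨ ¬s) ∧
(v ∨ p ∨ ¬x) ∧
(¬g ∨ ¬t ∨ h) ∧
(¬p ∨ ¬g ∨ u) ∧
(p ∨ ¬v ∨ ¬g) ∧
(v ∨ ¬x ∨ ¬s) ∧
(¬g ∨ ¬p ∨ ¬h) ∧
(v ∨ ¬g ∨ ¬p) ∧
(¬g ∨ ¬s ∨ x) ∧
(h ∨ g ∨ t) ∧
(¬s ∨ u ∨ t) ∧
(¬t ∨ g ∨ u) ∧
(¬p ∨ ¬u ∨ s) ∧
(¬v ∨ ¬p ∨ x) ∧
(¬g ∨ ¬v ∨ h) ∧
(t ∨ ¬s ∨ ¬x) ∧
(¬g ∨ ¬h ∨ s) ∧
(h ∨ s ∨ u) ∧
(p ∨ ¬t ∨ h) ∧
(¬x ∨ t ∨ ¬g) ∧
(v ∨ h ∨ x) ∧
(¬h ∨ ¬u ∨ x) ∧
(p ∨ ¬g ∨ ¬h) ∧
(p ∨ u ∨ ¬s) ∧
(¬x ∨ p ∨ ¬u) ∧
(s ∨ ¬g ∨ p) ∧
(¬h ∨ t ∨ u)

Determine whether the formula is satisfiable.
No

No, the formula is not satisfiable.

No assignment of truth values to the variables can make all 32 clauses true simultaneously.

The formula is UNSAT (unsatisfiable).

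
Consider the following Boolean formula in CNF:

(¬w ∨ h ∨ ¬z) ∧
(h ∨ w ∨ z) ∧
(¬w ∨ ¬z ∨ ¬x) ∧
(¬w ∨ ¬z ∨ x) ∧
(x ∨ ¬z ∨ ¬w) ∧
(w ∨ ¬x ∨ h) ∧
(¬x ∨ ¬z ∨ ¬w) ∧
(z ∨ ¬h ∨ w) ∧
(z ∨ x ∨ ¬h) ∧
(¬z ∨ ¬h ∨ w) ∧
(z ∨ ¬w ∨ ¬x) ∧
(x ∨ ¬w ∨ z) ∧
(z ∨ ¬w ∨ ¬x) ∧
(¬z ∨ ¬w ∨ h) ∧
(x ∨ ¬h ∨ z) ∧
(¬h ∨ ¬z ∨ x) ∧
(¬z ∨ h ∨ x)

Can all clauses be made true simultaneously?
No

No, the formula is not satisfiable.

No assignment of truth values to the variables can make all 17 clauses true simultaneously.

The formula is UNSAT (unsatisfiable).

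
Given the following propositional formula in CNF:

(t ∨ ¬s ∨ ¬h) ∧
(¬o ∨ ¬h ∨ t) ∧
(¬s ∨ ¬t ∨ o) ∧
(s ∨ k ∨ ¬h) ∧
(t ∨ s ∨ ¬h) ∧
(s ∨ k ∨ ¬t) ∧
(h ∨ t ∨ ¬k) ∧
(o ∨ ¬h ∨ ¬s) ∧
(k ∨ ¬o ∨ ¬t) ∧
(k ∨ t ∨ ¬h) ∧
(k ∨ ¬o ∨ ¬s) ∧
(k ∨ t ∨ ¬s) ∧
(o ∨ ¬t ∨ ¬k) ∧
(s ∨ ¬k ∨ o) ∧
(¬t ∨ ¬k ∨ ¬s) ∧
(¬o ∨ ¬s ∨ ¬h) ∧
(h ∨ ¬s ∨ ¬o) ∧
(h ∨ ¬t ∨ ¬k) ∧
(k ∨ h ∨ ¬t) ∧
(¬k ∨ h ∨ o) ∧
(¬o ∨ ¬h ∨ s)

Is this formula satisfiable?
Yes

Yes, the formula is satisfiable.

One satisfying assignment is: o=False, h=False, s=False, k=False, t=False

Verification: With this assignment, all 21 clauses evaluate to true.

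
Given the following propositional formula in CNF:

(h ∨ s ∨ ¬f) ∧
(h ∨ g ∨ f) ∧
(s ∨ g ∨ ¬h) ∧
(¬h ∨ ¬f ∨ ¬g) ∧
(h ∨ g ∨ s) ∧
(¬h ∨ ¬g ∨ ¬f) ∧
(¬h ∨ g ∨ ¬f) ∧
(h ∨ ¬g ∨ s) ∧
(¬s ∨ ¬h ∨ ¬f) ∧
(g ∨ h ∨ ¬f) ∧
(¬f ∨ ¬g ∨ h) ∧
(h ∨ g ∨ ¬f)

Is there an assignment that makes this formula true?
Yes

Yes, the formula is satisfiable.

One satisfying assignment is: h=True, g=False, s=True, f=False

Verification: With this assignment, all 12 clauses evaluate to true.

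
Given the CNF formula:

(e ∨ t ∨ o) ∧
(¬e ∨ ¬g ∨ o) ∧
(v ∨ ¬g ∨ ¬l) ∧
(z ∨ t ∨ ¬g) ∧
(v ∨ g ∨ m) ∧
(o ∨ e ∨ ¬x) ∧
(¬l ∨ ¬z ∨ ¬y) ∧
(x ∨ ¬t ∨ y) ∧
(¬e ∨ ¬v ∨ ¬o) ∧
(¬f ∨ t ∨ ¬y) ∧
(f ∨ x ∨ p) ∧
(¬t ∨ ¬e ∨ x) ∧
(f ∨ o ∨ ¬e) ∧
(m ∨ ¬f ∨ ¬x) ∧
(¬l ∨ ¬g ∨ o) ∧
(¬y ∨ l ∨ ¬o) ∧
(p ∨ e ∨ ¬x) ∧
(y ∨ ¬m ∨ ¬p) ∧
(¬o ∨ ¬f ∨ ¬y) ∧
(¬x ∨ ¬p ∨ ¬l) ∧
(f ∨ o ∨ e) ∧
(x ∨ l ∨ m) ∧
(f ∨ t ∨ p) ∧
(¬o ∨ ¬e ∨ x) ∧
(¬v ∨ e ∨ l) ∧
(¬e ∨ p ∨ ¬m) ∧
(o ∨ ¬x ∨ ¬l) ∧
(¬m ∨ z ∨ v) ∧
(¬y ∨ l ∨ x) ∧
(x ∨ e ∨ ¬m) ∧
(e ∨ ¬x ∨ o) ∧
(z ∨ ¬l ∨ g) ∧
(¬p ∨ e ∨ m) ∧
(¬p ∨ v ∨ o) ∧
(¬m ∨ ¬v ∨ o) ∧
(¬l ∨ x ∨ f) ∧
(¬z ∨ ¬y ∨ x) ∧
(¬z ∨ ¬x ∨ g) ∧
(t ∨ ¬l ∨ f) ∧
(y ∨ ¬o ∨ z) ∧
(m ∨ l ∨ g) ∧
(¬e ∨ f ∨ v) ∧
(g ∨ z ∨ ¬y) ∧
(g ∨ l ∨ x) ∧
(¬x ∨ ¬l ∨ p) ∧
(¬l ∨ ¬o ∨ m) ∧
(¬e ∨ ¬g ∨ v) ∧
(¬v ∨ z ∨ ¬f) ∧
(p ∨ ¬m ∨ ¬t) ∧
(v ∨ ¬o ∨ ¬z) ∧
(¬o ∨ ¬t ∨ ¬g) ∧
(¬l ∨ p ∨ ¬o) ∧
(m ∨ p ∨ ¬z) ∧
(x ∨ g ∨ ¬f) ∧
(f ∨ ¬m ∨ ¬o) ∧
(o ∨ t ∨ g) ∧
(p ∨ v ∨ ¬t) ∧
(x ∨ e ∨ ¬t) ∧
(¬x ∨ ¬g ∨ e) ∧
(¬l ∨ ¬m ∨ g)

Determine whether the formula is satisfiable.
No

No, the formula is not satisfiable.

No assignment of truth values to the variables can make all 60 clauses true simultaneously.

The formula is UNSAT (unsatisfiable).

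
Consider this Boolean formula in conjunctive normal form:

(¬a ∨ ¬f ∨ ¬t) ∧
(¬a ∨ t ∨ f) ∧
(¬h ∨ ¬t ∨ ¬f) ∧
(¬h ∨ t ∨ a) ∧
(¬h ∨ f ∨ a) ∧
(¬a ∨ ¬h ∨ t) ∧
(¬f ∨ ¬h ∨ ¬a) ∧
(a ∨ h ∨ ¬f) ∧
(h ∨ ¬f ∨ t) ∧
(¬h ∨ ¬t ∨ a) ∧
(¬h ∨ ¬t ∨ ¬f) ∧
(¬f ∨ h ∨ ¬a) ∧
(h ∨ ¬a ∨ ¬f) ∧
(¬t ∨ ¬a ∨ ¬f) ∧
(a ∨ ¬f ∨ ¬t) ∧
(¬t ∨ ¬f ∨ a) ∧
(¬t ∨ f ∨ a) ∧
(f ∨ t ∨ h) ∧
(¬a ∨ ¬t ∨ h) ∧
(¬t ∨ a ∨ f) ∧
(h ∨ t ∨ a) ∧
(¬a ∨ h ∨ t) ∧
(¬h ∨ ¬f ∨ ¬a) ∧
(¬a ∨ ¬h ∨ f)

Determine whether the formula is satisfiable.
No

No, the formula is not satisfiable.

No assignment of truth values to the variables can make all 24 clauses true simultaneously.

The formula is UNSAT (unsatisfiable).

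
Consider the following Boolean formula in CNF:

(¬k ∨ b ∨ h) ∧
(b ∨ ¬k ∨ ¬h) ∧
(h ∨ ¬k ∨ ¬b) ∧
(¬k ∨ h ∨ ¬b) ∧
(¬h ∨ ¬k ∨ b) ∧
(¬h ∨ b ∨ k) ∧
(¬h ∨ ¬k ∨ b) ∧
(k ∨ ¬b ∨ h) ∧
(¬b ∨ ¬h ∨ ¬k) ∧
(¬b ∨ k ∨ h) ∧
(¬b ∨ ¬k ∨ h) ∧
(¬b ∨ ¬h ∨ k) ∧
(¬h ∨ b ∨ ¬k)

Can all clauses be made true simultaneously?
Yes

Yes, the formula is satisfiable.

One satisfying assignment is: b=False, k=False, h=False

Verification: With this assignment, all 13 clauses evaluate to true.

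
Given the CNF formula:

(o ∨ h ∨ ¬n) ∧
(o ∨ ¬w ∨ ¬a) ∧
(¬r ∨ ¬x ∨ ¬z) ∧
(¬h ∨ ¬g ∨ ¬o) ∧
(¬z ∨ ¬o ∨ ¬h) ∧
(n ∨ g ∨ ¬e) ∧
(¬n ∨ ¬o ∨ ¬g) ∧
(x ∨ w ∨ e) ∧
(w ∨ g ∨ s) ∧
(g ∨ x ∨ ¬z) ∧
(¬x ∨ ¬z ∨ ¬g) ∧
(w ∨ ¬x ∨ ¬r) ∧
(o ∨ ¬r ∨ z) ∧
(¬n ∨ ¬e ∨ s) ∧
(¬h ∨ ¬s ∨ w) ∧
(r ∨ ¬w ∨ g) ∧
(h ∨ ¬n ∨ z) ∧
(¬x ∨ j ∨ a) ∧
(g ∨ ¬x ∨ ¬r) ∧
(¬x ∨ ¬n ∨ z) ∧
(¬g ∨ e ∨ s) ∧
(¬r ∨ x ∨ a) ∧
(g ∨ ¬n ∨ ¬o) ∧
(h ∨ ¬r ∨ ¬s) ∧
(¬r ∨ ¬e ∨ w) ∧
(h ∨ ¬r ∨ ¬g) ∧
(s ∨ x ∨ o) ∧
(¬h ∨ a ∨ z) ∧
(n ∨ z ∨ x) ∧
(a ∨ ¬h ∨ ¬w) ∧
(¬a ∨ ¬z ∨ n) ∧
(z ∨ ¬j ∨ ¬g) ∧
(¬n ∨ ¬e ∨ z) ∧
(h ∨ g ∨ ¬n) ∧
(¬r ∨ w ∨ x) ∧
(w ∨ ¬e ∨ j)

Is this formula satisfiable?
Yes

Yes, the formula is satisfiable.

One satisfying assignment is: r=False, w=False, g=False, o=True, h=False, x=True, s=True, j=True, a=False, z=True, e=False, n=False

Verification: With this assignment, all 36 clauses evaluate to true.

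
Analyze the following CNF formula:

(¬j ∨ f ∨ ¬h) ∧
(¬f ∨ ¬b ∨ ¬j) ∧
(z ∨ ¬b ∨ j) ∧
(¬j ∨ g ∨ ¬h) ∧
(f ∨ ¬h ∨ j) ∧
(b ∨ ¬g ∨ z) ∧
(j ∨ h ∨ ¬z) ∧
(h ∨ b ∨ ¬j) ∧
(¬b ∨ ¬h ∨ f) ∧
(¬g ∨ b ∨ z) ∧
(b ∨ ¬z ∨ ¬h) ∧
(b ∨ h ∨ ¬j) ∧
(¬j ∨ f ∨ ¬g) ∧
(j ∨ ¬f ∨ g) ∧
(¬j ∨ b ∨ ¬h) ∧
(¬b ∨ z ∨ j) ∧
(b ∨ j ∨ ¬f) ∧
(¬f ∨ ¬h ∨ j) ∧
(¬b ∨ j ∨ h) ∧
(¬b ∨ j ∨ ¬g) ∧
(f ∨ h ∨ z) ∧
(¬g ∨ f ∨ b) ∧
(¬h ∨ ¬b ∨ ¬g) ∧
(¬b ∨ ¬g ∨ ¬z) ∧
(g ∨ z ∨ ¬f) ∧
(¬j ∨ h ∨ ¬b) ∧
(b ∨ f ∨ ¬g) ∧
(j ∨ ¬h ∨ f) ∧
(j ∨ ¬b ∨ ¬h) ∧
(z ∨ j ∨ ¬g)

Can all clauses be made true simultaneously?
No

No, the formula is not satisfiable.

No assignment of truth values to the variables can make all 30 clauses true simultaneously.

The formula is UNSAT (unsatisfiable).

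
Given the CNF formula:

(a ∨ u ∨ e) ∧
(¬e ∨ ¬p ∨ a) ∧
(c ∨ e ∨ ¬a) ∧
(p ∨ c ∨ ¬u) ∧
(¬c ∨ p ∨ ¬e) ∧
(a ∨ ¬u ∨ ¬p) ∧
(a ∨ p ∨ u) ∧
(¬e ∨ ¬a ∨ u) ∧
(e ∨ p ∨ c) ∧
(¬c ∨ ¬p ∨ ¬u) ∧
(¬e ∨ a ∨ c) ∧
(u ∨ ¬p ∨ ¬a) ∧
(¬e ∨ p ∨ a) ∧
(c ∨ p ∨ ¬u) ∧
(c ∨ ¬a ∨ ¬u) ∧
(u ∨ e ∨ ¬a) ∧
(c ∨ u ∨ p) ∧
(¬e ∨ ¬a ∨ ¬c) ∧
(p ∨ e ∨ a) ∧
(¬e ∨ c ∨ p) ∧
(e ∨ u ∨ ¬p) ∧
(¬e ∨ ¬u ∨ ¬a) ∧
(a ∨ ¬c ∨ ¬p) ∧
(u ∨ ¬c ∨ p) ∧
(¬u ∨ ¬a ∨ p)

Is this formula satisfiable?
No

No, the formula is not satisfiable.

No assignment of truth values to the variables can make all 25 clauses true simultaneously.

The formula is UNSAT (unsatisfiable).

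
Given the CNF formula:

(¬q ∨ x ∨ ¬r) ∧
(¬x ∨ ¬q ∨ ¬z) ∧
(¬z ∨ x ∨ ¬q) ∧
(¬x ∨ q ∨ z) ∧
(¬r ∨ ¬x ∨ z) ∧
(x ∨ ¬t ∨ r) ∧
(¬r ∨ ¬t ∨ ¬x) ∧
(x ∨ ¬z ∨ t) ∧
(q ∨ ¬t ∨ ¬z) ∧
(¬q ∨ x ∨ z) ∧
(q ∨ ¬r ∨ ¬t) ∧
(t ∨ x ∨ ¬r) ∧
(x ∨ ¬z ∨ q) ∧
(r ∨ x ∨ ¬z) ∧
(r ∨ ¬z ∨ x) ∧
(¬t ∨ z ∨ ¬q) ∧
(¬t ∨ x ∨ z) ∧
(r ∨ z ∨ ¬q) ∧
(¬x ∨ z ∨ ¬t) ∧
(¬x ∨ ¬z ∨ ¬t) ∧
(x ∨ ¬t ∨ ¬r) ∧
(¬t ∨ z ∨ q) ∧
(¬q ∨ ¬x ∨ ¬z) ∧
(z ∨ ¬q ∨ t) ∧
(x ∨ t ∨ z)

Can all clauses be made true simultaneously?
Yes

Yes, the formula is satisfiable.

One satisfying assignment is: x=True, z=True, t=False, r=False, q=False

Verification: With this assignment, all 25 clauses evaluate to true.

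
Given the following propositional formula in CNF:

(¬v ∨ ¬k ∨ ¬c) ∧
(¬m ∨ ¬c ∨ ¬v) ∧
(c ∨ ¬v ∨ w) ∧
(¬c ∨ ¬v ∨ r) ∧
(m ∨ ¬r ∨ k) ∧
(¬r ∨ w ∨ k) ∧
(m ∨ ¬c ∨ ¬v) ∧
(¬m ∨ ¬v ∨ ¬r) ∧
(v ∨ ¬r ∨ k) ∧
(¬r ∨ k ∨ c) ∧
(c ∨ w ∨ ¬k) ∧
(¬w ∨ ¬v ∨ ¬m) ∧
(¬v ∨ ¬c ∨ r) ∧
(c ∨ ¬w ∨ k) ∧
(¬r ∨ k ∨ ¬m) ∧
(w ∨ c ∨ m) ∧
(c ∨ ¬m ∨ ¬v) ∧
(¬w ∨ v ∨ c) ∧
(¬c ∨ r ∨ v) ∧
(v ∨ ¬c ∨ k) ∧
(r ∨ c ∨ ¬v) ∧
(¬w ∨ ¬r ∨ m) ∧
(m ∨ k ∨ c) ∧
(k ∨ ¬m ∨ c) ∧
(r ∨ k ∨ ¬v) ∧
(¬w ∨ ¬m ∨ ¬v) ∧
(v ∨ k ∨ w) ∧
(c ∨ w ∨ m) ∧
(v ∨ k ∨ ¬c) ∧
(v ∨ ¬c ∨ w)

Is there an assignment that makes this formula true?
Yes

Yes, the formula is satisfiable.

One satisfying assignment is: v=False, k=True, m=True, r=True, w=True, c=True

Verification: With this assignment, all 30 clauses evaluate to true.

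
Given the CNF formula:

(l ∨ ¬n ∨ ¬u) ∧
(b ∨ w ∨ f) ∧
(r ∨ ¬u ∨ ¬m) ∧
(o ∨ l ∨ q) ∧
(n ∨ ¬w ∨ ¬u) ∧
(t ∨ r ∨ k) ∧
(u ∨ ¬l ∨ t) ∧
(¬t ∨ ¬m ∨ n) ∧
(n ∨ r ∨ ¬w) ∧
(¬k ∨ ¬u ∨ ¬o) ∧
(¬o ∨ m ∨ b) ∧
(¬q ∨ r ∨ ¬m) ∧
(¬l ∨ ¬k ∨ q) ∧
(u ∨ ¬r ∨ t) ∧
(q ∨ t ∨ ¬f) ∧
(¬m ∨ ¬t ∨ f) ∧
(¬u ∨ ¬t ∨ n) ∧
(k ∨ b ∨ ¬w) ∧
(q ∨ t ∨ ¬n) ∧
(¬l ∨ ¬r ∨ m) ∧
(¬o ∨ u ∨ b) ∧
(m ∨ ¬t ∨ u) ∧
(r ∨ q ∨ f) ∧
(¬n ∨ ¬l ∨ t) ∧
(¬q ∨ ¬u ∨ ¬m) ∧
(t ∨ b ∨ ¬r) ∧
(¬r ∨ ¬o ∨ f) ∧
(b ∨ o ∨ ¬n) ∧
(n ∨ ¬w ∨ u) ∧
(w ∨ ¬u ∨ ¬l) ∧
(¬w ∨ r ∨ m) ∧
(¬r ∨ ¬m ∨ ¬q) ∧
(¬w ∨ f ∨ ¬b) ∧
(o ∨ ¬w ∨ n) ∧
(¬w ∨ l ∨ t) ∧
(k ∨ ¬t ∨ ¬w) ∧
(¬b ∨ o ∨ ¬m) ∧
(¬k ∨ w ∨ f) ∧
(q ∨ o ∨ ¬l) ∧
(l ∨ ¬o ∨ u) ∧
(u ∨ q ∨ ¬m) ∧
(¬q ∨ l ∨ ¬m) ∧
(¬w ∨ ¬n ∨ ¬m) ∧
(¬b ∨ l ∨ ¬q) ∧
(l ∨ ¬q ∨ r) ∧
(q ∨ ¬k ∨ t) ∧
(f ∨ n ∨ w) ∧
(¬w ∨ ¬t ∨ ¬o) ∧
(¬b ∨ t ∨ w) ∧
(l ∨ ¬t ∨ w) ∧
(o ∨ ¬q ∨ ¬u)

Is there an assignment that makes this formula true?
No

No, the formula is not satisfiable.

No assignment of truth values to the variables can make all 51 clauses true simultaneously.

The formula is UNSAT (unsatisfiable).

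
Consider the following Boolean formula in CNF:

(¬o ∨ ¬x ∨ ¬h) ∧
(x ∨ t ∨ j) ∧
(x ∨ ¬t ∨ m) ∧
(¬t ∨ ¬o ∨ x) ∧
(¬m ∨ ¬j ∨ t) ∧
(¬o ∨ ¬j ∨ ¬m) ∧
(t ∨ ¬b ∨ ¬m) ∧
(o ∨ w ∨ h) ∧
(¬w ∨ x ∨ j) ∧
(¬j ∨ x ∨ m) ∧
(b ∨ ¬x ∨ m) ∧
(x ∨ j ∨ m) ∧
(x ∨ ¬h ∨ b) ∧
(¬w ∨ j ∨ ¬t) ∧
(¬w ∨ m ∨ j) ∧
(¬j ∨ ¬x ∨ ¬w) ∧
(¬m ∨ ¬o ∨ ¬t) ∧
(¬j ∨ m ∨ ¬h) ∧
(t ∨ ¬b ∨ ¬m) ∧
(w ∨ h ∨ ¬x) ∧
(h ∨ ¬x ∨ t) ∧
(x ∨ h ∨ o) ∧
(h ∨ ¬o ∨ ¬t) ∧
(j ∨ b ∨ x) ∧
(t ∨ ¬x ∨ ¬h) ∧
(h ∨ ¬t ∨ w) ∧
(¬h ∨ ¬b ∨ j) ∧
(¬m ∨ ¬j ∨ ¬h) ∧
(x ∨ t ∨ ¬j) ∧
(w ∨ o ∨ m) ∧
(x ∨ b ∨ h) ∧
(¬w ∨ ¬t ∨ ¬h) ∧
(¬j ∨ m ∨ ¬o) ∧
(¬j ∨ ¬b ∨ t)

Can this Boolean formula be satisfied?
Yes

Yes, the formula is satisfiable.

One satisfying assignment is: w=False, h=True, x=True, b=False, j=False, o=False, t=True, m=True

Verification: With this assignment, all 34 clauses evaluate to true.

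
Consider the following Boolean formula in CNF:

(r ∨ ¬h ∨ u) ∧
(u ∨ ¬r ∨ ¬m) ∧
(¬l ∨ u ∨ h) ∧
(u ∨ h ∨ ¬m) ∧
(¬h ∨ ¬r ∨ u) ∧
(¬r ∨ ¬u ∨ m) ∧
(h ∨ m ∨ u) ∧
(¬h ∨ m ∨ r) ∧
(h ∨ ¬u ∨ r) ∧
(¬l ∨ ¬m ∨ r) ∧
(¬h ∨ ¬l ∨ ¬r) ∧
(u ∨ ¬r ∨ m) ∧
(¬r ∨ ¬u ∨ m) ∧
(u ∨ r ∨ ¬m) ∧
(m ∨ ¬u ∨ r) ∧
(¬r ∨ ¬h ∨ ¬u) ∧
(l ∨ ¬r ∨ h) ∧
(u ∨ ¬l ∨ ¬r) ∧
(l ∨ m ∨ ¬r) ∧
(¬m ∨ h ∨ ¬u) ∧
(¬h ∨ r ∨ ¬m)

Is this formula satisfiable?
No

No, the formula is not satisfiable.

No assignment of truth values to the variables can make all 21 clauses true simultaneously.

The formula is UNSAT (unsatisfiable).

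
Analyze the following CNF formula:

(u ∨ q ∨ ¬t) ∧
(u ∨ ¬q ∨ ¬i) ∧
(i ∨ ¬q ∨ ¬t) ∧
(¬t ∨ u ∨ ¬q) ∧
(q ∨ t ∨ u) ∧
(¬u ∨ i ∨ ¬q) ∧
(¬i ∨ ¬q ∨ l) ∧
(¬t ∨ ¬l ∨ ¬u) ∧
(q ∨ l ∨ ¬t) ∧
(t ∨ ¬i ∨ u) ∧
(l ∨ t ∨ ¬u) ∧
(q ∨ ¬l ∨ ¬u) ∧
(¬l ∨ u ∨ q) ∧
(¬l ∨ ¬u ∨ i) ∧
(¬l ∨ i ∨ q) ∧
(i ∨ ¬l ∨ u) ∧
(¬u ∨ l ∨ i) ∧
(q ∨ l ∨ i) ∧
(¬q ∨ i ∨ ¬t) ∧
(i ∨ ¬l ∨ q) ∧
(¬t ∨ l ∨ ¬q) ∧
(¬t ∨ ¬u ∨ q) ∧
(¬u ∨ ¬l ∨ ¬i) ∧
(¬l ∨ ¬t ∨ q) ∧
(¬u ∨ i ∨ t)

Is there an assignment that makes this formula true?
Yes

Yes, the formula is satisfiable.

One satisfying assignment is: u=False, i=False, q=True, l=False, t=False

Verification: With this assignment, all 25 clauses evaluate to true.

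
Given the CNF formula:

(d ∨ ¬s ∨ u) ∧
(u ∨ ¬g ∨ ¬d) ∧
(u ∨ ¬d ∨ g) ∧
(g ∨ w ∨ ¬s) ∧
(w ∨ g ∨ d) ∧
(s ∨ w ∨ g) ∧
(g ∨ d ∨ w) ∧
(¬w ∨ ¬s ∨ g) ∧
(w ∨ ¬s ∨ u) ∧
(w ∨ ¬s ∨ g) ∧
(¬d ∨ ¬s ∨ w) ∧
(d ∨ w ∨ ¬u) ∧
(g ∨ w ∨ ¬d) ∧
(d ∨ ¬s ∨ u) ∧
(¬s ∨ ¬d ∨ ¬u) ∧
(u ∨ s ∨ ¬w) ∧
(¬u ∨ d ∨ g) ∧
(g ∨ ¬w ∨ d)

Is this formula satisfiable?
Yes

Yes, the formula is satisfiable.

One satisfying assignment is: s=False, d=False, w=False, g=True, u=False

Verification: With this assignment, all 18 clauses evaluate to true.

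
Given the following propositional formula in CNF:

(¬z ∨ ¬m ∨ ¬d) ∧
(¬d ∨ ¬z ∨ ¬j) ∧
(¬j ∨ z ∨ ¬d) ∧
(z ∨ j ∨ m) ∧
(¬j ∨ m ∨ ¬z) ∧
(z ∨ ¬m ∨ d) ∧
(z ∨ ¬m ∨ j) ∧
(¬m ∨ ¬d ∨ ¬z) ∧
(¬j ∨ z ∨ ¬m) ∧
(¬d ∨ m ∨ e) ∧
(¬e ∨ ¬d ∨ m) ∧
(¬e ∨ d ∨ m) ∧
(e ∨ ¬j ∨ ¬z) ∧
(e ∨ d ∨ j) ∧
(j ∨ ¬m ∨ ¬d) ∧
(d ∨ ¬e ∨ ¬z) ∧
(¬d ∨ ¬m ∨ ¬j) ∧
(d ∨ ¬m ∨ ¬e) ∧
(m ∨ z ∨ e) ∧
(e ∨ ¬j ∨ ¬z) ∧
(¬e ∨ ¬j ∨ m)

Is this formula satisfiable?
No

No, the formula is not satisfiable.

No assignment of truth values to the variables can make all 21 clauses true simultaneously.

The formula is UNSAT (unsatisfiable).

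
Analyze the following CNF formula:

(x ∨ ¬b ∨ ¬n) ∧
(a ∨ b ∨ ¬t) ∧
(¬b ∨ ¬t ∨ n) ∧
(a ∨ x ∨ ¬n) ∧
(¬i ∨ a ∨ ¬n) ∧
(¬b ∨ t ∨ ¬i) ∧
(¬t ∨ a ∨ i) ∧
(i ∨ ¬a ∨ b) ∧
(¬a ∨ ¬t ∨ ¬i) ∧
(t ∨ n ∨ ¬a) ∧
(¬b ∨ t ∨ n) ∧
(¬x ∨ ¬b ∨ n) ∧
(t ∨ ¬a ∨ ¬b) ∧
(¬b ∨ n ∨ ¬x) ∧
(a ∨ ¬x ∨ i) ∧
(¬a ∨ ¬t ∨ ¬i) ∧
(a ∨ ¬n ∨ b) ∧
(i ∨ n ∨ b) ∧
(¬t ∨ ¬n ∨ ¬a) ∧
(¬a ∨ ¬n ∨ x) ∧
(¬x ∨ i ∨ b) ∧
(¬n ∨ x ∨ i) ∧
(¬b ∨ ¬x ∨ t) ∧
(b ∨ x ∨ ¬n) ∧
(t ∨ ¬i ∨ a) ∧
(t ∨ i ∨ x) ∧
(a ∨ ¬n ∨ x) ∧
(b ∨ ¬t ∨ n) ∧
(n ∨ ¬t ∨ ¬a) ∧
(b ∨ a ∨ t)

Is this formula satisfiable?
Yes

Yes, the formula is satisfiable.

One satisfying assignment is: n=True, t=False, a=True, i=True, x=True, b=False

Verification: With this assignment, all 30 clauses evaluate to true.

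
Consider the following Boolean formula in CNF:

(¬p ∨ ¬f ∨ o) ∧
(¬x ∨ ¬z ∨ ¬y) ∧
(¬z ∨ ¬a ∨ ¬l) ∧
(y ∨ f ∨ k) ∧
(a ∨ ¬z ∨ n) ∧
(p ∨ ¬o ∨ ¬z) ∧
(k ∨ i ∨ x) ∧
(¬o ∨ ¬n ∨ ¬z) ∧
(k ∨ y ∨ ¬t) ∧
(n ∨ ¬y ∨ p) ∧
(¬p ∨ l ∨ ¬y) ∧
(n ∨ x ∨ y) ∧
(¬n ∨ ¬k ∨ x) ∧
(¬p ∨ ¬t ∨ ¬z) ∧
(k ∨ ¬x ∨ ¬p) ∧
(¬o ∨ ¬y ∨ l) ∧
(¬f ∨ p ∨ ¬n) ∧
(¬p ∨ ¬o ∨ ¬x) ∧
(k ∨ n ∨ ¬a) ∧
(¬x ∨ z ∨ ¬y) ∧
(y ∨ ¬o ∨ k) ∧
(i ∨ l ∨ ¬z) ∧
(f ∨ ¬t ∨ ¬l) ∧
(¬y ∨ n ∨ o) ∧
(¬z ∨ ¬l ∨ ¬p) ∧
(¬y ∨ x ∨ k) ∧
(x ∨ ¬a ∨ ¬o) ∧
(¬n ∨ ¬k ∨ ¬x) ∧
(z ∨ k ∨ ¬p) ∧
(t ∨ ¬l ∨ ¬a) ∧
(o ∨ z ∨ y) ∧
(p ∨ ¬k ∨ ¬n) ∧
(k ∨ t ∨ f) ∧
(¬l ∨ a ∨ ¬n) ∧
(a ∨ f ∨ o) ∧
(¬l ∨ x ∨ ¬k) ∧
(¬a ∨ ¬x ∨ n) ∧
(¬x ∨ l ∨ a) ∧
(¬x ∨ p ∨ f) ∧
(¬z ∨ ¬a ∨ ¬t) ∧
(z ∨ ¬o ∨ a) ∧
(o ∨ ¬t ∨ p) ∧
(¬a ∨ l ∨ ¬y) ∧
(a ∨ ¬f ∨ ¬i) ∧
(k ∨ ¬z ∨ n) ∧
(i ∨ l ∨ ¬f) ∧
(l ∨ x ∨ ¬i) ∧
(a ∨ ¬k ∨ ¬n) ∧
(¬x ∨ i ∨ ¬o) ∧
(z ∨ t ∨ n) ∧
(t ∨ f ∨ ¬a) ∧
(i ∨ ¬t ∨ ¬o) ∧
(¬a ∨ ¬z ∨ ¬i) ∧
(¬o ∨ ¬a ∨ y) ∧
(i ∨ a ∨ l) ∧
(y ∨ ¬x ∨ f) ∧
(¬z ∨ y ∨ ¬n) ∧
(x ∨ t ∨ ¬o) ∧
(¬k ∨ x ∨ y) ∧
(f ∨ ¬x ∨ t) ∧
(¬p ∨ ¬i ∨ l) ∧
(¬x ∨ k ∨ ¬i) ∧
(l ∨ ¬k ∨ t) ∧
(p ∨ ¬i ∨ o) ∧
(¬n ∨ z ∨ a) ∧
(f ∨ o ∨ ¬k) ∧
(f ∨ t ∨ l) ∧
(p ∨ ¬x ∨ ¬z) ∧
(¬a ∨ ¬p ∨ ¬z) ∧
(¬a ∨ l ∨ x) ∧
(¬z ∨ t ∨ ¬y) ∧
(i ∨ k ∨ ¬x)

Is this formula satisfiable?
No

No, the formula is not satisfiable.

No assignment of truth values to the variables can make all 72 clauses true simultaneously.

The formula is UNSAT (unsatisfiable).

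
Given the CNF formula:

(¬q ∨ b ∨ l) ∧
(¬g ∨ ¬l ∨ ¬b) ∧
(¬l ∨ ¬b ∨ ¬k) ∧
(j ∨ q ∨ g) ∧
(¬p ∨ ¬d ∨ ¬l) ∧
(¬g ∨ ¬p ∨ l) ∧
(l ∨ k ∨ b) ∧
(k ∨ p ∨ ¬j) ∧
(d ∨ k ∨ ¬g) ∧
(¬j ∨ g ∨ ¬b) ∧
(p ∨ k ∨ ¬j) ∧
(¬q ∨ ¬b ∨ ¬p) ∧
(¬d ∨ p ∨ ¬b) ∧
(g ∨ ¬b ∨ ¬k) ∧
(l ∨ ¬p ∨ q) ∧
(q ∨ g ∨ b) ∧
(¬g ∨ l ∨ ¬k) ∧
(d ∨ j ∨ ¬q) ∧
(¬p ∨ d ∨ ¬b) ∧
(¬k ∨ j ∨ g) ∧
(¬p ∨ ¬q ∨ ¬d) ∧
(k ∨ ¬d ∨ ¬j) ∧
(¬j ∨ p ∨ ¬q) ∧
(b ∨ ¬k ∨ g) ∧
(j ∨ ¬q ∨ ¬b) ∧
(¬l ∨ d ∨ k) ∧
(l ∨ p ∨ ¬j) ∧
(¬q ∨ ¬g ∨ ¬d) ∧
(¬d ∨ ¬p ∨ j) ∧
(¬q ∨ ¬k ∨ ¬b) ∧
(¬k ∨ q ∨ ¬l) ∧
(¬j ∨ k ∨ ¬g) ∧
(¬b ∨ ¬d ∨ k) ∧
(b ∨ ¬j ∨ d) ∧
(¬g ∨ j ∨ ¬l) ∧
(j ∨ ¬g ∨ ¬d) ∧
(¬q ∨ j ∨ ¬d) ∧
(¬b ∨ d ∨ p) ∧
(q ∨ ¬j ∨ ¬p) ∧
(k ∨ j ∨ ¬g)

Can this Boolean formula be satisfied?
No

No, the formula is not satisfiable.

No assignment of truth values to the variables can make all 40 clauses true simultaneously.

The formula is UNSAT (unsatisfiable).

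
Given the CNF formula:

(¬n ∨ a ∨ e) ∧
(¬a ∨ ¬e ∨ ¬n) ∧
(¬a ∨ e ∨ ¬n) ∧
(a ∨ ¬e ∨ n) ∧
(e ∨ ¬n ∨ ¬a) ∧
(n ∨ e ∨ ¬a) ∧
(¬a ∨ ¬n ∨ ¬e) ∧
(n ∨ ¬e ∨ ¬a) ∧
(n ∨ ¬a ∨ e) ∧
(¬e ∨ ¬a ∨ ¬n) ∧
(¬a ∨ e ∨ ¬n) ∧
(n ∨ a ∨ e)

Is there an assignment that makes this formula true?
Yes

Yes, the formula is satisfiable.

One satisfying assignment is: e=True, n=True, a=False

Verification: With this assignment, all 12 clauses evaluate to true.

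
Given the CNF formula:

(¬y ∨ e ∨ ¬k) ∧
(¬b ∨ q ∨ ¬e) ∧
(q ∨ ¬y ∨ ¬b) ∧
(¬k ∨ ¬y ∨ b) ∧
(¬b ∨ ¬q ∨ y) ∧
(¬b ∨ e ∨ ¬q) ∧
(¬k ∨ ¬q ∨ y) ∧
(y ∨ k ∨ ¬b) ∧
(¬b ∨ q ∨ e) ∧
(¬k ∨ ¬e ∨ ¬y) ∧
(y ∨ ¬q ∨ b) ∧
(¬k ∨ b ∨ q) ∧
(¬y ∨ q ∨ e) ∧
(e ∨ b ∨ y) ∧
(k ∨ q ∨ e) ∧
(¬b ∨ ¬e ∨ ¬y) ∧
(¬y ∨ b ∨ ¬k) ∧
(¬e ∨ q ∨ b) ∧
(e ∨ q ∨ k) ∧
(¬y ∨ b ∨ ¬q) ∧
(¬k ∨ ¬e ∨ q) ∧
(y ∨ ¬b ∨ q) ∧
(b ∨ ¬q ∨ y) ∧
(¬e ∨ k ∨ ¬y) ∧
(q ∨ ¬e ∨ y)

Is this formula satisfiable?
No

No, the formula is not satisfiable.

No assignment of truth values to the variables can make all 25 clauses true simultaneously.

The formula is UNSAT (unsatisfiable).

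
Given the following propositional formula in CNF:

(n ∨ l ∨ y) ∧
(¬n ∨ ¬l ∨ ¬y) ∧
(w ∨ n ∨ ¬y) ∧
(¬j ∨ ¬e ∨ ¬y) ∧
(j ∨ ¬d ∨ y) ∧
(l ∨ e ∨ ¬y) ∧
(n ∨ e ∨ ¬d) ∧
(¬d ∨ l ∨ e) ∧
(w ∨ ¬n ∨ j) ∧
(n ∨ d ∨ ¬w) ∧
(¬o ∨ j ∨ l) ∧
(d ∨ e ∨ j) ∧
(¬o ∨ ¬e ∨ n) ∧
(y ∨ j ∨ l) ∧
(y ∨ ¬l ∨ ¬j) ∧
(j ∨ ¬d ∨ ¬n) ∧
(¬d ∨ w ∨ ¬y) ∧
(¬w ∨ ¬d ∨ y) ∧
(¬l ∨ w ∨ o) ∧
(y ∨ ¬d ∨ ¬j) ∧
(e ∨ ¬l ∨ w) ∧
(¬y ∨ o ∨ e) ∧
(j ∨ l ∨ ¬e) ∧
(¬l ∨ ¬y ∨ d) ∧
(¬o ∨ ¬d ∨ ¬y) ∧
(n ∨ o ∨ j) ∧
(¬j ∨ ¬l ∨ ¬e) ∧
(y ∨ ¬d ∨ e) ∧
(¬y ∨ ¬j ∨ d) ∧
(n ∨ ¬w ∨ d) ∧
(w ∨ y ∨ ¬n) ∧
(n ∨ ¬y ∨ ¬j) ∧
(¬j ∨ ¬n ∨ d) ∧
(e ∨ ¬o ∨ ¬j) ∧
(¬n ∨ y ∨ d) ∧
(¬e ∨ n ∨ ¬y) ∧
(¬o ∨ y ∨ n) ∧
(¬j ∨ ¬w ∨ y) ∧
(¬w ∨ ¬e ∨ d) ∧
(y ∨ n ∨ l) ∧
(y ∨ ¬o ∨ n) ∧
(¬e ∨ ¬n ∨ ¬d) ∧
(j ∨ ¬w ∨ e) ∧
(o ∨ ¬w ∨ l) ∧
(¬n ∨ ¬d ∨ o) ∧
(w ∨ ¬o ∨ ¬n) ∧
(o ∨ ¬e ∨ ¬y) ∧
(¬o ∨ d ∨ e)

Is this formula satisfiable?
No

No, the formula is not satisfiable.

No assignment of truth values to the variables can make all 48 clauses true simultaneously.

The formula is UNSAT (unsatisfiable).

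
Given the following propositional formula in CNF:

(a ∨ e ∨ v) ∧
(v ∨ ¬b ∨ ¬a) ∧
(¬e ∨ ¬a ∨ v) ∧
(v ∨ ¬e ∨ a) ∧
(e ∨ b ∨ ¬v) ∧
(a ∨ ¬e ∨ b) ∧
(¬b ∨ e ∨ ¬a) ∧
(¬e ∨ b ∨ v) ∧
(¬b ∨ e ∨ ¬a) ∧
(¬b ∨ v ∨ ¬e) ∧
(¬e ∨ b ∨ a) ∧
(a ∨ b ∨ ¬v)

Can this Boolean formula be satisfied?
Yes

Yes, the formula is satisfiable.

One satisfying assignment is: b=False, e=False, a=True, v=False

Verification: With this assignment, all 12 clauses evaluate to true.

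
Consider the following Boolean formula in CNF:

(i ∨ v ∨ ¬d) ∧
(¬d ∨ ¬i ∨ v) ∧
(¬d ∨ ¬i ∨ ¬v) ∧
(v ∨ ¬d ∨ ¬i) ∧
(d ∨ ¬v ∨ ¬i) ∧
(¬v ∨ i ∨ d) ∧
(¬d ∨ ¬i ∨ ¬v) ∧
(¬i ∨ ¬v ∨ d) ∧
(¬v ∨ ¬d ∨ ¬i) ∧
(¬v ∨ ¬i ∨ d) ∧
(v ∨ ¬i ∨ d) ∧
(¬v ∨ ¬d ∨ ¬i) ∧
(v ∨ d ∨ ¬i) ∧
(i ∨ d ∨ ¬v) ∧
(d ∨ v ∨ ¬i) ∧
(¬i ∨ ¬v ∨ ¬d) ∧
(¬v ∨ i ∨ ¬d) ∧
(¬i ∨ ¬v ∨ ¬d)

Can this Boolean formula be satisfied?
Yes

Yes, the formula is satisfiable.

One satisfying assignment is: i=False, d=False, v=False

Verification: With this assignment, all 18 clauses evaluate to true.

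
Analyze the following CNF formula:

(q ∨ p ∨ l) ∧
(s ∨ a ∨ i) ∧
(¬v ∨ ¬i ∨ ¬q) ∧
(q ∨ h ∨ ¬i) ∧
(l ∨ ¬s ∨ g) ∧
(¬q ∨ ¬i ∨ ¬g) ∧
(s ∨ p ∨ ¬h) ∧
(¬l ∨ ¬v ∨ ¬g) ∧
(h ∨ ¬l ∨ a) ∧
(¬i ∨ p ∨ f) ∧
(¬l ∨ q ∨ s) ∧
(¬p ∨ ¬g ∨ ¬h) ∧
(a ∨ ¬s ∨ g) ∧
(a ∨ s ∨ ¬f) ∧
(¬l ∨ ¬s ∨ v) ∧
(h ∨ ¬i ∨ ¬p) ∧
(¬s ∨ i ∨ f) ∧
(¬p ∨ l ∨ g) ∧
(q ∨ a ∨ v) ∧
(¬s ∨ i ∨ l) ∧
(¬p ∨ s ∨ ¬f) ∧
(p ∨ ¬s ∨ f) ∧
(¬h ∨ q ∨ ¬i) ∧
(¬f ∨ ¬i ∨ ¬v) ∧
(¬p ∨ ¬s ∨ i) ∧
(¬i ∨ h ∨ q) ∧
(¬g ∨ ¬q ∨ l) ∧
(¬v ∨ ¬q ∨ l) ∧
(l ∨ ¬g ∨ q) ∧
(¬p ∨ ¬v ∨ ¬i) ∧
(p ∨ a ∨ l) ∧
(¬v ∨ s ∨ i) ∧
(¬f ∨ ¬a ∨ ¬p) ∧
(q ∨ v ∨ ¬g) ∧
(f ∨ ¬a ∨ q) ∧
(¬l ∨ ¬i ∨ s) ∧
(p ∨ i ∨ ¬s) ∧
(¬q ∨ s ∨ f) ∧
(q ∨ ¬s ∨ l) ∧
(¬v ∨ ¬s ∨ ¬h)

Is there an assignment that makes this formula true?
Yes

Yes, the formula is satisfiable.

One satisfying assignment is: s=False, v=False, i=True, q=True, h=False, g=False, p=False, f=True, a=True, l=False

Verification: With this assignment, all 40 clauses evaluate to true.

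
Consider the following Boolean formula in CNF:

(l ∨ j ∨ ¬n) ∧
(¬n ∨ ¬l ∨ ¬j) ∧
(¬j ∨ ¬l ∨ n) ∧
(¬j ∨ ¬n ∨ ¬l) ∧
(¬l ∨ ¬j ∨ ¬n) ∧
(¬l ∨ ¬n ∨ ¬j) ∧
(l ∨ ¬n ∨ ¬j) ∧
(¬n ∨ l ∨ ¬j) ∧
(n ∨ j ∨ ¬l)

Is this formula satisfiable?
Yes

Yes, the formula is satisfiable.

One satisfying assignment is: j=False, l=False, n=False

Verification: With this assignment, all 9 clauses evaluate to true.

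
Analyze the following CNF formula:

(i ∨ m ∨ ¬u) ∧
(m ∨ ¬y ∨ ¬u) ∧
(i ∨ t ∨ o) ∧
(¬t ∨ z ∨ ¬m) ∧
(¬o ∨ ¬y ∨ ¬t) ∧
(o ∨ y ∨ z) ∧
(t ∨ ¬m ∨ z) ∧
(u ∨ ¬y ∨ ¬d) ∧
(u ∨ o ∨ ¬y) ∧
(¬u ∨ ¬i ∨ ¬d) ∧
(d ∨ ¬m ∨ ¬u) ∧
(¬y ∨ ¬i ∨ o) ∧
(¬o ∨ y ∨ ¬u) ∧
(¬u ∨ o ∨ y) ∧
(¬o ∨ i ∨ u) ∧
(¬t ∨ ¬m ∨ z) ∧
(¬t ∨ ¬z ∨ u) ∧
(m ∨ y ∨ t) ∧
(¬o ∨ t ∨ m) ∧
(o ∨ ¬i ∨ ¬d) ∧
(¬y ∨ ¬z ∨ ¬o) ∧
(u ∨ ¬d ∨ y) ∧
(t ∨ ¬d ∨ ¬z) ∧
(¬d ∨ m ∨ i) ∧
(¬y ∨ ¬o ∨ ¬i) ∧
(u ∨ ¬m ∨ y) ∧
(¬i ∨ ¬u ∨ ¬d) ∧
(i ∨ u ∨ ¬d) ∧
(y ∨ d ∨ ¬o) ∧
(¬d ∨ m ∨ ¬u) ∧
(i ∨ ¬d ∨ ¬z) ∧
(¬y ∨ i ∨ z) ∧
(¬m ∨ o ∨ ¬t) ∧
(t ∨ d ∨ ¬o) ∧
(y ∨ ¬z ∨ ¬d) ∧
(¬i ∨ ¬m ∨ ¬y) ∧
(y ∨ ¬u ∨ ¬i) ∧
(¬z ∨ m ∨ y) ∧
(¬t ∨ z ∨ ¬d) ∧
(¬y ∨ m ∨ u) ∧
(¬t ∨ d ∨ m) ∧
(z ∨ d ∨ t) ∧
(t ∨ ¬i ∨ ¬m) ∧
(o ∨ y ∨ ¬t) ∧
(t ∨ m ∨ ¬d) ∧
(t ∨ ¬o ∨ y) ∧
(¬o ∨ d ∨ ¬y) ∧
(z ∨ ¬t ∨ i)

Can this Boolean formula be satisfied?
No

No, the formula is not satisfiable.

No assignment of truth values to the variables can make all 48 clauses true simultaneously.

The formula is UNSAT (unsatisfiable).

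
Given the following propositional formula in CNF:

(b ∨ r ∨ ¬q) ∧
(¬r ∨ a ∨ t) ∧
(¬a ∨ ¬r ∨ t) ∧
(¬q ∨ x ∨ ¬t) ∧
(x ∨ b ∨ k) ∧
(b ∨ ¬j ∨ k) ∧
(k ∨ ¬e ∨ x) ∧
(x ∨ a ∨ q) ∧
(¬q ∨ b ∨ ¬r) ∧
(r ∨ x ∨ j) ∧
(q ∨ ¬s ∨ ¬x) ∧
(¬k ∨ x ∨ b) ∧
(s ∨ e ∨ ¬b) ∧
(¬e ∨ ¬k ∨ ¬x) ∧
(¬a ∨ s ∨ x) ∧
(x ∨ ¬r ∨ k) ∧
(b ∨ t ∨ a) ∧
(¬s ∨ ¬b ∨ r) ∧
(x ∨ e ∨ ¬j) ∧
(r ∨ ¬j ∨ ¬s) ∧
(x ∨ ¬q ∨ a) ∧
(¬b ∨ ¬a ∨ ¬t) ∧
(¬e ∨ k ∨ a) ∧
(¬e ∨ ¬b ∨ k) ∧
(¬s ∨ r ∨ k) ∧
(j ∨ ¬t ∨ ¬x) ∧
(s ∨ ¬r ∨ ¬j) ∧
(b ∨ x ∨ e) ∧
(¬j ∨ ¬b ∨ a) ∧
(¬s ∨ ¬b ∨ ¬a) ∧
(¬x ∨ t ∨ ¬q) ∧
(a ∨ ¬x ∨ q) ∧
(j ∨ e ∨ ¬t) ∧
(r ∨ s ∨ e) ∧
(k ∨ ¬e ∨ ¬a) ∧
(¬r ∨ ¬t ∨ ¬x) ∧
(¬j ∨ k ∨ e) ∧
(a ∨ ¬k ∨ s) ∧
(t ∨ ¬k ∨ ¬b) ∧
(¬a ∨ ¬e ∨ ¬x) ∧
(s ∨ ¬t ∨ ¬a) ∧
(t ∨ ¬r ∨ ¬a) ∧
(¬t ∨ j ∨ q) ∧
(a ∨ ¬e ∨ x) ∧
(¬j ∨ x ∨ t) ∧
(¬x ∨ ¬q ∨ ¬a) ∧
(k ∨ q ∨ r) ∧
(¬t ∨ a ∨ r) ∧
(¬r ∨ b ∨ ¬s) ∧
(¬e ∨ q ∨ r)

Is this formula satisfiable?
No

No, the formula is not satisfiable.

No assignment of truth values to the variables can make all 50 clauses true simultaneously.

The formula is UNSAT (unsatisfiable).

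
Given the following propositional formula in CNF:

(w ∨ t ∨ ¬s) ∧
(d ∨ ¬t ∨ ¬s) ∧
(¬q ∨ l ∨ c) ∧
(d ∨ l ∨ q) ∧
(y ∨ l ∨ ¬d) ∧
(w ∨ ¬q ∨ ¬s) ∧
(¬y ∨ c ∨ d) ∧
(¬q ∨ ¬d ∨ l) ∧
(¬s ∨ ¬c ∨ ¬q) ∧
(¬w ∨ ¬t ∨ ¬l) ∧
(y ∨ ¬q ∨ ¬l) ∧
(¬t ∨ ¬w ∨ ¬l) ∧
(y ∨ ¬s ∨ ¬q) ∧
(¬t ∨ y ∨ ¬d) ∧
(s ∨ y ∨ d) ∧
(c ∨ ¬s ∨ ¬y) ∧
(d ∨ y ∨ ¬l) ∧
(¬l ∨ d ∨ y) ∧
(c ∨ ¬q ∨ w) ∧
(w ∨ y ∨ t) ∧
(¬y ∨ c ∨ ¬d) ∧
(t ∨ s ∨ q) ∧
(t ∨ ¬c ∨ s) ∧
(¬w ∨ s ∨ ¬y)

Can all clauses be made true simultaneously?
Yes

Yes, the formula is satisfiable.

One satisfying assignment is: c=False, y=False, w=True, d=True, t=False, l=True, s=True, q=False

Verification: With this assignment, all 24 clauses evaluate to true.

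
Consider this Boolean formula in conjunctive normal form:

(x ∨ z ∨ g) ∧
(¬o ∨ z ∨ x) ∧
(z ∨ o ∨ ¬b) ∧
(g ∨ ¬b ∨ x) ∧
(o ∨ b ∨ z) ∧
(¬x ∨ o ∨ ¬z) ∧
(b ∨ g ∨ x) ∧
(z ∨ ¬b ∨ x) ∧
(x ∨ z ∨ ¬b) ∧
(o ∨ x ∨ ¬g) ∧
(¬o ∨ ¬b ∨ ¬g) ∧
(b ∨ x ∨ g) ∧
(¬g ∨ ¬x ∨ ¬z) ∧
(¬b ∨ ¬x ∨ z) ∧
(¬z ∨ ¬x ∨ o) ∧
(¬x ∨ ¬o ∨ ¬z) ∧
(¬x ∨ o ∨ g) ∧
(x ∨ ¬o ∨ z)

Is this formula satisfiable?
Yes

Yes, the formula is satisfiable.

One satisfying assignment is: b=False, o=True, x=True, g=False, z=False

Verification: With this assignment, all 18 clauses evaluate to true.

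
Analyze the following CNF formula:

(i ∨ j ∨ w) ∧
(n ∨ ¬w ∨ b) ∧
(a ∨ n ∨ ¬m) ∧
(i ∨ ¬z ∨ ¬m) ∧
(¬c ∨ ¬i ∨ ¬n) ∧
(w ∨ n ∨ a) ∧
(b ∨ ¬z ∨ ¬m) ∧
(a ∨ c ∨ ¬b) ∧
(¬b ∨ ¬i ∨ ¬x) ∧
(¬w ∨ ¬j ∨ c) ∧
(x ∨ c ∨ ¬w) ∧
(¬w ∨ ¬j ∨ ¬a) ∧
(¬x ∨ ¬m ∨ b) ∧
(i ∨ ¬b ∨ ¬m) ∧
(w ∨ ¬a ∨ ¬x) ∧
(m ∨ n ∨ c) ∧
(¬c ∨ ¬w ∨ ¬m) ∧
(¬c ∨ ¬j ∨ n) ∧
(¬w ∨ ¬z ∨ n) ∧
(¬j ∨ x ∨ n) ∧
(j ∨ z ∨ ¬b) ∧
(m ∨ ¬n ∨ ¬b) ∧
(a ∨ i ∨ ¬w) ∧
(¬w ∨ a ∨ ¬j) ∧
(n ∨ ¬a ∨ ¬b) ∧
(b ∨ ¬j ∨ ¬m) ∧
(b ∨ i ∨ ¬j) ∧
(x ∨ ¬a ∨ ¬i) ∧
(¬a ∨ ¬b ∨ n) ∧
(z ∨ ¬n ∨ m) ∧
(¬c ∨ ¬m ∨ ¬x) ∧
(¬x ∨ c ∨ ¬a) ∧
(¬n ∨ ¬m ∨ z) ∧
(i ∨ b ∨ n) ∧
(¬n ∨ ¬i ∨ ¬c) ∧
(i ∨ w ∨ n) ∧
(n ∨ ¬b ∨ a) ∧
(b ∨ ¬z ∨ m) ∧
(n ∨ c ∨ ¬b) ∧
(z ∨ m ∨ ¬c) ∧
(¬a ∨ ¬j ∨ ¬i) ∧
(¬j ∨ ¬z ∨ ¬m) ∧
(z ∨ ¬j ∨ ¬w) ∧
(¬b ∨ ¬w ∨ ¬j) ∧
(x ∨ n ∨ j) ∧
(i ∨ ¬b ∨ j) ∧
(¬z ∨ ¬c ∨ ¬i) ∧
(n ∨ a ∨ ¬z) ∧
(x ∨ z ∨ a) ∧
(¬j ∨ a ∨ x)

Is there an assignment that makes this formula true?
No

No, the formula is not satisfiable.

No assignment of truth values to the variables can make all 50 clauses true simultaneously.

The formula is UNSAT (unsatisfiable).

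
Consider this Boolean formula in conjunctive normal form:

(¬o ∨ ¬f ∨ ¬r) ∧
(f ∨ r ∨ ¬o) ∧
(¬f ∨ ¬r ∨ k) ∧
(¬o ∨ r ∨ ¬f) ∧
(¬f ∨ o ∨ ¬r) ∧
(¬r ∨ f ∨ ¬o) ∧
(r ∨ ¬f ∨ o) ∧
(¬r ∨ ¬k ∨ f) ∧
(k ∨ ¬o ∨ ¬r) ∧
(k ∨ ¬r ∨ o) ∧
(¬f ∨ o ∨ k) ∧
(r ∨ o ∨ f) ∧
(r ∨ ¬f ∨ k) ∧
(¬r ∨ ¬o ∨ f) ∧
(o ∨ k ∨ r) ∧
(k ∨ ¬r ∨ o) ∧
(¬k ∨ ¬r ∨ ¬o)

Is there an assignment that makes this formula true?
No

No, the formula is not satisfiable.

No assignment of truth values to the variables can make all 17 clauses true simultaneously.

The formula is UNSAT (unsatisfiable).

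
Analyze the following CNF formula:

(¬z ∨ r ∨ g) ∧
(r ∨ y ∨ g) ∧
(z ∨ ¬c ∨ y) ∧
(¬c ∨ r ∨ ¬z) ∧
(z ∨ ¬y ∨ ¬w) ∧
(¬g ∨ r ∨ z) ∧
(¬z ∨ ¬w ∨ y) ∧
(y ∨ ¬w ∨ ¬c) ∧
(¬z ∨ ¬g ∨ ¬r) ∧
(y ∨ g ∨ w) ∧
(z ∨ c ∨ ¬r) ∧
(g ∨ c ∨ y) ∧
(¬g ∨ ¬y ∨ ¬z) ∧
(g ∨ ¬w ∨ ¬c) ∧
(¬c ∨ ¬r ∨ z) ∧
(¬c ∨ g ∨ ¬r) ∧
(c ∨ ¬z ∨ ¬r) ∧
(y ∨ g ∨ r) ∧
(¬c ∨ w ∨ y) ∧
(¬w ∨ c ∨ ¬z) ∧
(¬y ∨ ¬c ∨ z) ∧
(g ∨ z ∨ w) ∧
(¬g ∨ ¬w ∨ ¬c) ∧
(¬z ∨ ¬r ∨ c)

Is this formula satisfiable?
Yes

Yes, the formula is satisfiable.

One satisfying assignment is: w=False, c=False, g=True, y=False, z=True, r=False

Verification: With this assignment, all 24 clauses evaluate to true.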